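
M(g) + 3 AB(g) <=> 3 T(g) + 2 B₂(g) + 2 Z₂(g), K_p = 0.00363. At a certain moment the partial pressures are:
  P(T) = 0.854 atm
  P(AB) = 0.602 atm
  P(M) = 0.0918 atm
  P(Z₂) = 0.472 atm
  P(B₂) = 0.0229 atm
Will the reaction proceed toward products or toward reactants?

Q_p = P(T)³·P(B₂)²·P(Z₂)² / (P(M)·P(AB)³) = (0.854)³·(0.0229)²·(0.472)² / ((0.0918)·(0.602)³) = 0.00363
Q_p = 0.00363 = K_p, so the system is already at equilibrium.

neither direction; the system is at equilibrium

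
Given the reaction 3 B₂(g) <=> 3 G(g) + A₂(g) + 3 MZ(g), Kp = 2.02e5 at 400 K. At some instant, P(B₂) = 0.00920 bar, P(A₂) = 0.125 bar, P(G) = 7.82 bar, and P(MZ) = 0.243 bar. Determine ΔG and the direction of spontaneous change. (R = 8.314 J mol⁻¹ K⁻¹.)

Qp = P(G)³·P(A₂)·P(MZ)³ / P(B₂)³ = (7.82)³·(0.125)·(0.243)³ / (0.00920)³ = 1.10e6
ΔG = RT ln(Qp/Kp) = (8.314 J mol⁻¹ K⁻¹)(400 K) × ln(1.10e6/2.02e5)
   = (3.326 kJ/mol)(1.695) = 5.64 kJ/mol
ΔG > 0, so the forward reaction is non-spontaneous (proceeds in reverse).

ΔG = 5.64 kJ/mol; the forward reaction is non-spontaneous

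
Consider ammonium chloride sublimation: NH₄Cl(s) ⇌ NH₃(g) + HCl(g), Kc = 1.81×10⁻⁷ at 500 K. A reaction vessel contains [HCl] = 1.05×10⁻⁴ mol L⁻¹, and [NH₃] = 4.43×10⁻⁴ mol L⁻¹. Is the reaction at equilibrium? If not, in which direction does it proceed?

(NH₄Cl is a pure solid — omitted from Qc.)
Qc = [NH₃]·[HCl] = (4.43×10⁻⁴)·(1.05×10⁻⁴) = 4.65×10⁻⁸
Qc = 4.65×10⁻⁸ < Kc = 1.81×10⁻⁷, so the forward reaction proceeds.

toward products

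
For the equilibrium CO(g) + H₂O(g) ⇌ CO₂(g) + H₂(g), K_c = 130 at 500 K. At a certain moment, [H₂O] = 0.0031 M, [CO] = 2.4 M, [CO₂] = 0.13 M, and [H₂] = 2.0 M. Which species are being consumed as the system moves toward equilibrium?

Q_c = [CO₂]·[H₂] / ([CO]·[H₂O]) = (0.13)·(2.0) / ((2.4)·(0.0031)) = 35
Q_c = 35 < K_c = 130: net forward reaction.

CO, H₂O (reactants)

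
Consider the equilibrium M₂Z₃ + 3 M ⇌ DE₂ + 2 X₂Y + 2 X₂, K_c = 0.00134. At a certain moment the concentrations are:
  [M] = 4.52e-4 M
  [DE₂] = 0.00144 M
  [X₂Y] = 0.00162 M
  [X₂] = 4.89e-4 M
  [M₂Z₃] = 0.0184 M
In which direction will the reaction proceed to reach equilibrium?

forward (toward products)

Q_c = [DE₂]·[X₂Y]²·[X₂]² / ([M₂Z₃]·[M]³) = (0.00144)·(0.00162)²·(4.89e-4)² / ((0.0184)·(4.52e-4)³) = 5.32e-4
Q_c = 5.32e-4 < K_c = 0.00134, so the forward reaction proceeds.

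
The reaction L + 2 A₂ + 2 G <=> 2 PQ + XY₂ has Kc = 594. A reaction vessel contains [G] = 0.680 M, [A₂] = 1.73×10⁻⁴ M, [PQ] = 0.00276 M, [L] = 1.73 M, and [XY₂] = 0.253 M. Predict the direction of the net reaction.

Qc = [PQ]²·[XY₂] / ([L]·[A₂]²·[G]²) = (0.00276)²·(0.253) / ((1.73)·(1.73×10⁻⁴)²·(0.680)²) = 80.5
Qc = 80.5 < Kc = 594, so the forward reaction proceeds.

in the forward direction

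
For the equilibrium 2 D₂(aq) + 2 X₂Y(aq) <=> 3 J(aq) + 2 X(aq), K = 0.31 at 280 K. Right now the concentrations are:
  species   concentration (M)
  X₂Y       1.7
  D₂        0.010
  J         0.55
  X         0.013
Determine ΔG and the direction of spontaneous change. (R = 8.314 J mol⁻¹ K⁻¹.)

ΔG = -2.70 kJ/mol; the forward reaction is spontaneous

Q = [J]³·[X]² / ([D₂]²·[X₂Y]²) = (0.55)³·(0.013)² / ((0.010)²·(1.7)²) = 0.0973
ΔG = RT ln(Q/K) = (8.314 J mol⁻¹ K⁻¹)(280 K) × ln(0.0973/0.31)
   = (2.328 kJ/mol)(-1.159) = -2.70 kJ/mol
ΔG < 0, so the forward reaction is spontaneous (proceeds forward).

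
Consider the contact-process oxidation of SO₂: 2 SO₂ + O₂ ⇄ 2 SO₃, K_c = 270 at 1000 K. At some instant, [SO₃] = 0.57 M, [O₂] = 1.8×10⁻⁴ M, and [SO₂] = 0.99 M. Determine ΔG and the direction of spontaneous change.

ΔG = 16.0 kJ/mol; the forward reaction is non-spontaneous

Q_c = [SO₃]² / ([SO₂]²·[O₂]) = (0.57)² / ((0.99)²·(1.8×10⁻⁴)) = 1840
ΔG = RT ln(Q_c/K_c) = (8.314 J mol⁻¹ K⁻¹)(1000 K) × ln(1840/270)
   = (8.314 kJ/mol)(1.919) = 16.0 kJ/mol
ΔG > 0, so the forward reaction is non-spontaneous (proceeds in reverse).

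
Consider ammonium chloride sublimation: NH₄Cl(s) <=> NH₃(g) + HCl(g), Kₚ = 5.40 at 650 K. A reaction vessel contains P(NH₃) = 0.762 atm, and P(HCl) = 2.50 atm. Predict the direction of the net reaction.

(NH₄Cl is a pure solid — omitted from Qₚ.)
Qₚ = P(NH₃)·P(HCl) = (0.762)·(2.50) = 1.91
Qₚ = 1.91 < Kₚ = 5.40, so the forward reaction proceeds.

in the forward direction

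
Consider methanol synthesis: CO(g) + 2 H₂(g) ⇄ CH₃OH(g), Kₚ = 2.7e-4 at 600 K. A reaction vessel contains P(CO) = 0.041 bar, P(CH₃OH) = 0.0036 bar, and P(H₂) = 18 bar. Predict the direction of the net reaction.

neither direction; the system is at equilibrium

Qₚ = P(CH₃OH) / (P(CO)·P(H₂)²) = (0.0036) / ((0.041)·(18)²) = 2.7e-4
Qₚ = 2.7e-4 = Kₚ, so the system is already at equilibrium.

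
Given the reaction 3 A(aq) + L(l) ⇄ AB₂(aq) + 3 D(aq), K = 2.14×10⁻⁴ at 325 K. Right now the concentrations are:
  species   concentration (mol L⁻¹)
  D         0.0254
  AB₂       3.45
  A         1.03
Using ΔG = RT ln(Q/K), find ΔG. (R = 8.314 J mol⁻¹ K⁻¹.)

(L is a pure liquid — omitted from Q.)
Q = [AB₂]·[D]³ / [A]³ = (3.45)·(0.0254)³ / (1.03)³ = 5.17×10⁻⁵
ΔG = RT ln(Q/K) = (8.314 J mol⁻¹ K⁻¹)(325 K) × ln(5.17×10⁻⁵/2.14×10⁻⁴)
   = (2.702 kJ/mol)(-1.421) = -3.84 kJ/mol
ΔG < 0, so the forward reaction is spontaneous (proceeds forward).

ΔG = -3.84 kJ/mol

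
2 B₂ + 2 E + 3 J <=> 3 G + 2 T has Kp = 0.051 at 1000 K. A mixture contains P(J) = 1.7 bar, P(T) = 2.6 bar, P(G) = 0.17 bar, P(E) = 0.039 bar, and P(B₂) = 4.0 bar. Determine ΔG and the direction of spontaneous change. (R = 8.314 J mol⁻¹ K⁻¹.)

ΔG = 14.1 kJ/mol; the forward reaction is non-spontaneous

Qp = P(G)³·P(T)² / (P(B₂)²·P(E)²·P(J)³) = (0.17)³·(2.6)² / ((4.0)²·(0.039)²·(1.7)³) = 0.278
ΔG = RT ln(Qp/Kp) = (8.314 J mol⁻¹ K⁻¹)(1000 K) × ln(0.278/0.051)
   = (8.314 kJ/mol)(1.696) = 14.1 kJ/mol
ΔG > 0, so the forward reaction is non-spontaneous (proceeds in reverse).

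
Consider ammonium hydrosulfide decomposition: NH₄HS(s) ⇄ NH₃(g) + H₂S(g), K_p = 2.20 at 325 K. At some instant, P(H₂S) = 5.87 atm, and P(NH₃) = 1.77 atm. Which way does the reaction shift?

(NH₄HS is a pure solid — omitted from Q_p.)
Q_p = P(NH₃)·P(H₂S) = (1.77)·(5.87) = 10.4
Q_p = 10.4 > K_p = 2.20, so the reverse reaction proceeds.

reverse (toward reactants)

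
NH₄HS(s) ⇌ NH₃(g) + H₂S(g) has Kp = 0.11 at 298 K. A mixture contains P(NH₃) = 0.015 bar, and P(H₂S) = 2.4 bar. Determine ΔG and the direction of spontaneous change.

(NH₄HS is a pure solid — omitted from Qp.)
Qp = P(NH₃)·P(H₂S) = (0.015)·(2.4) = 0.0360
ΔG = RT ln(Qp/Kp) = (8.314 J mol⁻¹ K⁻¹)(298 K) × ln(0.0360/0.11)
   = (2.478 kJ/mol)(-1.117) = -2.77 kJ/mol
ΔG < 0, so the forward reaction is spontaneous (proceeds forward).

ΔG = -2.77 kJ/mol; the forward reaction is spontaneous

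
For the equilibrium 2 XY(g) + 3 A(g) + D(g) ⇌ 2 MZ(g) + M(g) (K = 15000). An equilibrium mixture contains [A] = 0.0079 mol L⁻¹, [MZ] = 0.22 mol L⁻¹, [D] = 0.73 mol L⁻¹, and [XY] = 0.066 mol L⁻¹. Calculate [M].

At equilibrium, K = [MZ]²·[M] / ([XY]²·[A]³·[D]) = 15000.
(0.22)²·([M]) / ((0.066)²·(0.0079)³·(0.73)) = 15000
[M] = 4.86×10⁻⁴ = 4.9×10⁻⁴ mol L⁻¹

[M] = 4.9×10⁻⁴ mol L⁻¹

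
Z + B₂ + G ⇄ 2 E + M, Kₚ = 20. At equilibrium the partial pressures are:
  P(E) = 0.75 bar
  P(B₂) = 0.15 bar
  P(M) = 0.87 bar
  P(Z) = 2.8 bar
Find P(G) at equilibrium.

At equilibrium, Kₚ = P(E)²·P(M) / (P(Z)·P(B₂)·P(G)) = 20.
(0.75)²·(0.87) / ((2.8)·(0.15)·(P(G))) = 20
P(G) = 0.0583 = 0.058 bar

P(G) = 0.058 bar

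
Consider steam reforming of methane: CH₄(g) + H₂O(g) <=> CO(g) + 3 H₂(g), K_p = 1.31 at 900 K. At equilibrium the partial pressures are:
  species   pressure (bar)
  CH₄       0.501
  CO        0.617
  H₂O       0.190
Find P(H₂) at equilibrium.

At equilibrium, K_p = P(CO)·P(H₂)³ / (P(CH₄)·P(H₂O)) = 1.31.
(0.617)·(P(H₂))³ / ((0.501)·(0.190)) = 1.31
P(H₂)³ = 0.202 ⇒ P(H₂) = 0.587 bar

P(H₂) = 0.587 bar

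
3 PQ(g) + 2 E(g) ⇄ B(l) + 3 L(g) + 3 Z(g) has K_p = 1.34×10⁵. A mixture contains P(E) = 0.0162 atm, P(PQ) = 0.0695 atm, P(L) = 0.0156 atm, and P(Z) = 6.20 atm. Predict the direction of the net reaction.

toward products

(B is a pure liquid — omitted from Q_p.)
Q_p = P(L)³·P(Z)³ / (P(PQ)³·P(E)²) = (0.0156)³·(6.20)³ / ((0.0695)³·(0.0162)²) = 10300
Q_p = 10300 < K_p = 1.34×10⁵, so the forward reaction proceeds.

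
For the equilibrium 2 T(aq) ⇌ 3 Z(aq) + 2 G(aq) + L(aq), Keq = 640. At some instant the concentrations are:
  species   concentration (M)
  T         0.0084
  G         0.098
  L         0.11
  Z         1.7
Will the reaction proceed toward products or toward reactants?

Q = [Z]³·[G]²·[L] / [T]² = (1.7)³·(0.098)²·(0.11) / (0.0084)² = 74
Q = 74 < Keq = 640, so the forward reaction proceeds.

forward (toward products)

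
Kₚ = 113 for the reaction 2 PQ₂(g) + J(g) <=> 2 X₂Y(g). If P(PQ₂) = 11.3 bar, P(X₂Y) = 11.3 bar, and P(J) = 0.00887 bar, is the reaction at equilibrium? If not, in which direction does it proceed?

Qₚ = P(X₂Y)² / (P(PQ₂)²·P(J)) = (11.3)² / ((11.3)²·(0.00887)) = 113
Qₚ = 113 = Kₚ, so the system is already at equilibrium.

at equilibrium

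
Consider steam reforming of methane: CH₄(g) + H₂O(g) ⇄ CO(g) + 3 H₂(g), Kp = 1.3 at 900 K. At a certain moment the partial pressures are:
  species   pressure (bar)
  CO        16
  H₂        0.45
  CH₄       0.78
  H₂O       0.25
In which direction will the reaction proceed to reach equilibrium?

toward reactants

Qp = P(CO)·P(H₂)³ / (P(CH₄)·P(H₂O)) = (16)·(0.45)³ / ((0.78)·(0.25)) = 7.5
Qp = 7.5 > Kp = 1.3, so the reverse reaction proceeds.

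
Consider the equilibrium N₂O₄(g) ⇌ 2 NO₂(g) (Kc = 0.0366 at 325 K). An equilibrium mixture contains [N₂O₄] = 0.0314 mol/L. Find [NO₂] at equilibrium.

At equilibrium, Kc = [NO₂]² / [N₂O₄] = 0.0366.
([NO₂])² / (0.0314) = 0.0366
[NO₂]² = 0.00115 ⇒ [NO₂] = 0.0339 mol/L

[NO₂] = 0.0339 mol/L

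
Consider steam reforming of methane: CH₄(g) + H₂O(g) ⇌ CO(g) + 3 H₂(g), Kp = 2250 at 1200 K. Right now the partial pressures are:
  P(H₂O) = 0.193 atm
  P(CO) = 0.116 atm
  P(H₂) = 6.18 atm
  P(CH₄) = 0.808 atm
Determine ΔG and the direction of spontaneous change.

Qp = P(CO)·P(H₂)³ / (P(CH₄)·P(H₂O)) = (0.116)·(6.18)³ / ((0.808)·(0.193)) = 176
ΔG = RT ln(Qp/Kp) = (8.314 J mol⁻¹ K⁻¹)(1200 K) × ln(176/2250)
   = (9.977 kJ/mol)(-2.548) = -25.4 kJ/mol
ΔG < 0, so the forward reaction is spontaneous (proceeds forward).

ΔG = -25.4 kJ/mol; the forward reaction is spontaneous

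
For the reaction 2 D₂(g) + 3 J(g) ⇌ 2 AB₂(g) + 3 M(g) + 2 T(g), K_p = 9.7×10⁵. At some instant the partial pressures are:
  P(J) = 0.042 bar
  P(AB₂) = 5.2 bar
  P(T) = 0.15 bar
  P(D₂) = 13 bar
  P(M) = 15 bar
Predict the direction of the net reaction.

in the forward direction

Q_p = P(AB₂)²·P(M)³·P(T)² / (P(D₂)²·P(J)³) = (5.2)²·(15)³·(0.15)² / ((13)²·(0.042)³) = 1.6×10⁵
Q_p = 1.6×10⁵ < K_p = 9.7×10⁵, so the forward reaction proceeds.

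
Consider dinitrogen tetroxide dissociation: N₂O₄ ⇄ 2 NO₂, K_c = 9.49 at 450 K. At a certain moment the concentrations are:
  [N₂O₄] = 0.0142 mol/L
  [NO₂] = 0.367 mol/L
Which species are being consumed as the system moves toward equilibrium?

none (at equilibrium)

Q_c = [NO₂]² / [N₂O₄] = (0.367)² / (0.0142) = 9.49
Q_c = 9.49 = K_c; the system is at equilibrium.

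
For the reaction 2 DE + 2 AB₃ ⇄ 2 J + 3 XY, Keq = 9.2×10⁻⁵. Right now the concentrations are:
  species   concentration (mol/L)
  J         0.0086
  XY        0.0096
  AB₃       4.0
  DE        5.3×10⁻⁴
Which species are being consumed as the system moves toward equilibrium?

DE, AB₃ (reactants)

Q = [J]²·[XY]³ / ([DE]²·[AB₃]²) = (0.0086)²·(0.0096)³ / ((5.3×10⁻⁴)²·(4.0)²) = 1.5×10⁻⁵
Q = 1.5×10⁻⁵ < Keq = 9.2×10⁻⁵: net forward reaction.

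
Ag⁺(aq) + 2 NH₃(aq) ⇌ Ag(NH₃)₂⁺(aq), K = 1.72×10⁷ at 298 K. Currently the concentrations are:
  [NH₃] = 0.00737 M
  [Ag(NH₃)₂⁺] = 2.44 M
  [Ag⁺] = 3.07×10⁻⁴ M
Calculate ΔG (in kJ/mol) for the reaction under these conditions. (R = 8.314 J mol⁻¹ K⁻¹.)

ΔG = 5.30 kJ/mol

Q = [Ag(NH₃)₂⁺] / ([Ag⁺]·[NH₃]²) = (2.44) / ((3.07×10⁻⁴)·(0.00737)²) = 1.46×10⁸
ΔG = RT ln(Q/K) = (8.314 J mol⁻¹ K⁻¹)(298 K) × ln(1.46×10⁸/1.72×10⁷)
   = (2.478 kJ/mol)(2.139) = 5.30 kJ/mol
ΔG > 0, so the forward reaction is non-spontaneous (proceeds in reverse).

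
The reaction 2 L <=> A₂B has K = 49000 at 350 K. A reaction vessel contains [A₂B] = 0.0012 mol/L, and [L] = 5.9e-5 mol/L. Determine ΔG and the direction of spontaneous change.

Q = [A₂B] / [L]² = (0.0012) / (5.9e-5)² = 3.45e5
ΔG = RT ln(Q/K) = (8.314 J mol⁻¹ K⁻¹)(350 K) × ln(3.45e5/49000)
   = (2.910 kJ/mol)(1.952) = 5.68 kJ/mol
ΔG > 0, so the forward reaction is non-spontaneous (proceeds in reverse).

ΔG = 5.68 kJ/mol; the forward reaction is non-spontaneous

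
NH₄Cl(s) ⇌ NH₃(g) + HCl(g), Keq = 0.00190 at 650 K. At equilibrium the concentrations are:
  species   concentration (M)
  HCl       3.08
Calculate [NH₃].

(NH₄Cl is a pure solid — omitted from Keq.)
At equilibrium, Keq = [NH₃]·[HCl] = 0.00190.
([NH₃])·(3.08) = 0.00190
[NH₃] = 6.17×10⁻⁴ M

[NH₃] = 6.17×10⁻⁴ M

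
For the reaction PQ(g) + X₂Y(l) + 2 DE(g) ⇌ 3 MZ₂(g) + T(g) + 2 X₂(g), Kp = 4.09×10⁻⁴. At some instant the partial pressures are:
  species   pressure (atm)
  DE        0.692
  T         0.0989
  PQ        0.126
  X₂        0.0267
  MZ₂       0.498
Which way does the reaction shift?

(X₂Y is a pure liquid — omitted from Qp.)
Qp = P(MZ₂)³·P(T)·P(X₂)² / (P(PQ)·P(DE)²) = (0.498)³·(0.0989)·(0.0267)² / ((0.126)·(0.692)²) = 1.44×10⁻⁴
Qp = 1.44×10⁻⁴ < Kp = 4.09×10⁻⁴, so the forward reaction proceeds.

forward (toward products)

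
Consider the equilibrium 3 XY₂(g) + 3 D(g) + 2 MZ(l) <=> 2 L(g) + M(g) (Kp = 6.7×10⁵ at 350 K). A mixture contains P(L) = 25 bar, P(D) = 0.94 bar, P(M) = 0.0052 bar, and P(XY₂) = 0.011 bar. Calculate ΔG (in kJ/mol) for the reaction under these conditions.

ΔG = 4.30 kJ/mol

(MZ is a pure liquid — omitted from Qp.)
Qp = P(L)²·P(M) / (P(XY₂)³·P(D)³) = (25)²·(0.0052) / ((0.011)³·(0.94)³) = 2.94×10⁶
ΔG = RT ln(Qp/Kp) = (8.314 J mol⁻¹ K⁻¹)(350 K) × ln(2.94×10⁶/6.7×10⁵)
   = (2.910 kJ/mol)(1.479) = 4.30 kJ/mol
ΔG > 0, so the forward reaction is non-spontaneous (proceeds in reverse).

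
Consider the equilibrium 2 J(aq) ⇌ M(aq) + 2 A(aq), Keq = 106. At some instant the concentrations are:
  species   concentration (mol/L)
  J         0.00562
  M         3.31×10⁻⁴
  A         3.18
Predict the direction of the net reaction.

Q = [M]·[A]² / [J]² = (3.31×10⁻⁴)·(3.18)² / (0.00562)² = 106
Q = 106 = Keq, so the system is already at equilibrium.

no net change (already at equilibrium)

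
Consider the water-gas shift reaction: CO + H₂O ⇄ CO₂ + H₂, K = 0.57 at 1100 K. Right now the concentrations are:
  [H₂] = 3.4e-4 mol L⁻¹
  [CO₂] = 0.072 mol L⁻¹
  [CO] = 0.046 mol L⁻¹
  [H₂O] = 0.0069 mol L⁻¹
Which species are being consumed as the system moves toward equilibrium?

Q = [CO₂]·[H₂] / ([CO]·[H₂O]) = (0.072)·(3.4e-4) / ((0.046)·(0.0069)) = 0.077
Q = 0.077 < K = 0.57: net forward reaction.

CO, H₂O (reactants)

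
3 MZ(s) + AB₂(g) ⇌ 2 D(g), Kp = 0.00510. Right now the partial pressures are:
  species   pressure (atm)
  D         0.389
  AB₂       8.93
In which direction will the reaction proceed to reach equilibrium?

to the left

(MZ is a pure solid — omitted from Qp.)
Qp = P(D)² / P(AB₂) = (0.389)² / (8.93) = 0.0169
Qp = 0.0169 > Kp = 0.00510, so the reverse reaction proceeds.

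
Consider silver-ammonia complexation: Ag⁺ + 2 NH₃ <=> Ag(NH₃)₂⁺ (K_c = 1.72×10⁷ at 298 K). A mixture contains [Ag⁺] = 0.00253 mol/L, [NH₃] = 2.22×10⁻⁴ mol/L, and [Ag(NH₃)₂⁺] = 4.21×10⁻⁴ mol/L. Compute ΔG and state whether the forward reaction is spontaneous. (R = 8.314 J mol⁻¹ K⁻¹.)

ΔG = -4.03 kJ/mol; the forward reaction is spontaneous

Q_c = [Ag(NH₃)₂⁺] / ([Ag⁺]·[NH₃]²) = (4.21×10⁻⁴) / ((0.00253)·(2.22×10⁻⁴)²) = 3.38×10⁶
ΔG = RT ln(Q_c/K_c) = (8.314 J mol⁻¹ K⁻¹)(298 K) × ln(3.38×10⁶/1.72×10⁷)
   = (2.478 kJ/mol)(-1.627) = -4.03 kJ/mol
ΔG < 0, so the forward reaction is spontaneous (proceeds forward).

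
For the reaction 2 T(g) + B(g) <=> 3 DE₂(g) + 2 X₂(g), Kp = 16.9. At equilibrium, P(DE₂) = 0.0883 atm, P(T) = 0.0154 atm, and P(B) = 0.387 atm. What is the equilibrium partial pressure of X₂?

At equilibrium, Kp = P(DE₂)³·P(X₂)² / (P(T)²·P(B)) = 16.9.
(0.0883)³·(P(X₂))² / ((0.0154)²·(0.387)) = 16.9
P(X₂)² = 2.25 ⇒ P(X₂) = 1.50 atm

P(X₂) = 1.50 atm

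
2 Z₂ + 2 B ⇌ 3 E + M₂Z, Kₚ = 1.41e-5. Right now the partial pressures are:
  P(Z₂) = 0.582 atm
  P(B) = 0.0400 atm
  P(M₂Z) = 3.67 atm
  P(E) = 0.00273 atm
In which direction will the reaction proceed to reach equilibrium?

toward reactants

Qₚ = P(E)³·P(M₂Z) / (P(Z₂)²·P(B)²) = (0.00273)³·(3.67) / ((0.582)²·(0.0400)²) = 1.38e-4
Qₚ = 1.38e-4 > Kₚ = 1.41e-5, so the reverse reaction proceeds.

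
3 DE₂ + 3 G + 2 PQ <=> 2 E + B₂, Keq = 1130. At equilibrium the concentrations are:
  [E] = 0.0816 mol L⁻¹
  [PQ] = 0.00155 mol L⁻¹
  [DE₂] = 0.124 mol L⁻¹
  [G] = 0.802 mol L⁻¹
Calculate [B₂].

[B₂] = 4.01×10⁻⁴ mol L⁻¹

At equilibrium, Keq = [E]²·[B₂] / ([DE₂]³·[G]³·[PQ]²) = 1130.
(0.0816)²·([B₂]) / ((0.124)³·(0.802)³·(0.00155)²) = 1130
[B₂] = 4.01×10⁻⁴ mol L⁻¹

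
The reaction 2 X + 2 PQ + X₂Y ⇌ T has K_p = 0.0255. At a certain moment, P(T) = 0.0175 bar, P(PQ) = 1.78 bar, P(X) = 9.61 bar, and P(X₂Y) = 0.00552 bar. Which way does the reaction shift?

to the right

Q_p = P(T) / (P(X)²·P(PQ)²·P(X₂Y)) = (0.0175) / ((9.61)²·(1.78)²·(0.00552)) = 0.0108
Q_p = 0.0108 < K_p = 0.0255, so the forward reaction proceeds.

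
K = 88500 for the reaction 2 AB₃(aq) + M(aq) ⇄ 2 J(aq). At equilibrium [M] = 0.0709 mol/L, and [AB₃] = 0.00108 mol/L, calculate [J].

At equilibrium, K = [J]² / ([AB₃]²·[M]) = 88500.
([J])² / ((0.00108)²·(0.0709)) = 88500
[J]² = 0.00732 ⇒ [J] = 0.0855 mol/L

[J] = 0.0855 mol/L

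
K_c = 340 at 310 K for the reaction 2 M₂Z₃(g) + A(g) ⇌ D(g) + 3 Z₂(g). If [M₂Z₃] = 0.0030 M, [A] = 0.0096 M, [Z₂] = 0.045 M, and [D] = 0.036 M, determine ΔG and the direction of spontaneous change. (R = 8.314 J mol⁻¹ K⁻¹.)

ΔG = -5.65 kJ/mol; the forward reaction is spontaneous

Q_c = [D]·[Z₂]³ / ([M₂Z₃]²·[A]) = (0.036)·(0.045)³ / ((0.0030)²·(0.0096)) = 38.0
ΔG = RT ln(Q_c/K_c) = (8.314 J mol⁻¹ K⁻¹)(310 K) × ln(38.0/340)
   = (2.577 kJ/mol)(-2.191) = -5.65 kJ/mol
ΔG < 0, so the forward reaction is spontaneous (proceeds forward).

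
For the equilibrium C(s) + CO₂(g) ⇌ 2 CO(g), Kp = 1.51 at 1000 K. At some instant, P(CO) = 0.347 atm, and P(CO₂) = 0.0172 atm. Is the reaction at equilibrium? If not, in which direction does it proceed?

toward reactants

(C is a pure solid — omitted from Qp.)
Qp = P(CO)² / P(CO₂) = (0.347)² / (0.0172) = 7.00
Qp = 7.00 > Kp = 1.51, so the reverse reaction proceeds.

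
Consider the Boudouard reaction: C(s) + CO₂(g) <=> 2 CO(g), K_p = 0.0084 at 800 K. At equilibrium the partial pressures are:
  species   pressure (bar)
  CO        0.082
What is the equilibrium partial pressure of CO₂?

P(CO₂) = 0.80 bar

(C is a pure solid — omitted from K_p.)
At equilibrium, K_p = P(CO)² / P(CO₂) = 0.0084.
(0.082)² / (P(CO₂)) = 0.0084
P(CO₂) = 0.800 = 0.80 bar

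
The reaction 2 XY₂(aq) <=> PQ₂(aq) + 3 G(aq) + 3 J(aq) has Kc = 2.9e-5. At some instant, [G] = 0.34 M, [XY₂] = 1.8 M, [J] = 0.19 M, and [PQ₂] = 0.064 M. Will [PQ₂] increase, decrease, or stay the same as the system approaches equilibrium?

Qc = [PQ₂]·[G]³·[J]³ / [XY₂]² = (0.064)·(0.34)³·(0.19)³ / (1.8)² = 5.3e-6
Qc = 5.3e-6 < Kc = 2.9e-5: net forward reaction.
PQ₂ is a product, so it increases.

increase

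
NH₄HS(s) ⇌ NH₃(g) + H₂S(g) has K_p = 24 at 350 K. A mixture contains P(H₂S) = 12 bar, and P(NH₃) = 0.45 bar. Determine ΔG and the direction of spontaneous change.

ΔG = -4.34 kJ/mol; the forward reaction is spontaneous

(NH₄HS is a pure solid — omitted from Q_p.)
Q_p = P(NH₃)·P(H₂S) = (0.45)·(12) = 5.40
ΔG = RT ln(Q_p/K_p) = (8.314 J mol⁻¹ K⁻¹)(350 K) × ln(5.40/24)
   = (2.910 kJ/mol)(-1.492) = -4.34 kJ/mol
ΔG < 0, so the forward reaction is spontaneous (proceeds forward).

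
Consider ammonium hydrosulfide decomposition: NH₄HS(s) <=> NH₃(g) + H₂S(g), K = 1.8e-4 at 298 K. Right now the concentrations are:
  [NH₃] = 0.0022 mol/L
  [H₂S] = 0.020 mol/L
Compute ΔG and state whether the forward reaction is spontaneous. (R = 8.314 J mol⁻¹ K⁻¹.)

(NH₄HS is a pure solid — omitted from Q.)
Q = [NH₃]·[H₂S] = (0.0022)·(0.020) = 4.40e-5
ΔG = RT ln(Q/K) = (8.314 J mol⁻¹ K⁻¹)(298 K) × ln(4.40e-5/1.8e-4)
   = (2.478 kJ/mol)(-1.409) = -3.49 kJ/mol
ΔG < 0, so the forward reaction is spontaneous (proceeds forward).

ΔG = -3.49 kJ/mol; the forward reaction is spontaneous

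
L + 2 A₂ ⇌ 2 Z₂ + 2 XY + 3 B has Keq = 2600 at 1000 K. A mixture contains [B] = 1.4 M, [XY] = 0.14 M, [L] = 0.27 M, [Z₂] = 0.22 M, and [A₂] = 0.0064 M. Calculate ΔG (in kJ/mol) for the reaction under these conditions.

ΔG = -20.0 kJ/mol

Q = [Z₂]²·[XY]²·[B]³ / ([L]·[A₂]²) = (0.22)²·(0.14)²·(1.4)³ / ((0.27)·(0.0064)²) = 235
ΔG = RT ln(Q/Keq) = (8.314 J mol⁻¹ K⁻¹)(1000 K) × ln(235/2600)
   = (8.314 kJ/mol)(-2.404) = -20.0 kJ/mol
ΔG < 0, so the forward reaction is spontaneous (proceeds forward).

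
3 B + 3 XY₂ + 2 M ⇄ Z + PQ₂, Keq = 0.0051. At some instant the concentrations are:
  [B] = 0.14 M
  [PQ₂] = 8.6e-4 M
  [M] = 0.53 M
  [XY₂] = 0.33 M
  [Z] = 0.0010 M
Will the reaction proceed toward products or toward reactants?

Q = [Z]·[PQ₂] / ([B]³·[XY₂]³·[M]²) = (0.0010)·(8.6e-4) / ((0.14)³·(0.33)³·(0.53)²) = 0.031
Q = 0.031 > Keq = 0.0051, so the reverse reaction proceeds.

reverse (toward reactants)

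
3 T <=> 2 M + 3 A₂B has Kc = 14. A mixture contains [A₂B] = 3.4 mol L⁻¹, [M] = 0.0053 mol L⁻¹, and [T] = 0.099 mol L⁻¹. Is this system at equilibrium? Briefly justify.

no; Q < K, reaction proceeds forward

Qc = [M]²·[A₂B]³ / [T]³ = (0.0053)²·(3.4)³ / (0.099)³ = 1.1
Qc = 1.1 < Kc = 14: net forward reaction.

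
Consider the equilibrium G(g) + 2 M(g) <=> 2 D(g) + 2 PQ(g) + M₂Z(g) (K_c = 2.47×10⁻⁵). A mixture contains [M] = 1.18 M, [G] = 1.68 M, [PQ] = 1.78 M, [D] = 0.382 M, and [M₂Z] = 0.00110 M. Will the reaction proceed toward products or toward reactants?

Q_c = [D]²·[PQ]²·[M₂Z] / ([G]·[M]²) = (0.382)²·(1.78)²·(0.00110) / ((1.68)·(1.18)²) = 2.17×10⁻⁴
Q_c = 2.17×10⁻⁴ > K_c = 2.47×10⁻⁵, so the reverse reaction proceeds.

to the left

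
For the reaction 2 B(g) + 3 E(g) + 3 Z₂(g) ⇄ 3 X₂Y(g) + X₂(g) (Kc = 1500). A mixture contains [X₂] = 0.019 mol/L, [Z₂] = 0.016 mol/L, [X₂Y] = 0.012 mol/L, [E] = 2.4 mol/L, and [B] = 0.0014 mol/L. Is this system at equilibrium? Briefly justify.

Qc = [X₂Y]³·[X₂] / ([B]²·[E]³·[Z₂]³) = (0.012)³·(0.019) / ((0.0014)²·(2.4)³·(0.016)³) = 300
Qc = 300 < Kc = 1500: net forward reaction.

no; Q < K, reaction proceeds forward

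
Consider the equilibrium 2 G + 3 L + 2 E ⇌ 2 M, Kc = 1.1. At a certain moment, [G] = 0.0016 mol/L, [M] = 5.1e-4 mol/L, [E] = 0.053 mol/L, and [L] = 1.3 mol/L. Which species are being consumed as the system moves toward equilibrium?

Qc = [M]² / ([G]²·[L]³·[E]²) = (5.1e-4)² / ((0.0016)²·(1.3)³·(0.053)²) = 16
Qc = 16 > Kc = 1.1: net reverse reaction.

M (products)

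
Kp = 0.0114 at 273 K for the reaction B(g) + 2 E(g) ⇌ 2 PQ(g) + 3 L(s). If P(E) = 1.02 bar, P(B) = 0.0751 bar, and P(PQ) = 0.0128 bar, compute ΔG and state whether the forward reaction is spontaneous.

ΔG = -3.84 kJ/mol; the forward reaction is spontaneous

(L is a pure solid — omitted from Qp.)
Qp = P(PQ)² / (P(B)·P(E)²) = (0.0128)² / ((0.0751)·(1.02)²) = 0.00210
ΔG = RT ln(Qp/Kp) = (8.314 J mol⁻¹ K⁻¹)(273 K) × ln(0.00210/0.0114)
   = (2.270 kJ/mol)(-1.692) = -3.84 kJ/mol
ΔG < 0, so the forward reaction is spontaneous (proceeds forward).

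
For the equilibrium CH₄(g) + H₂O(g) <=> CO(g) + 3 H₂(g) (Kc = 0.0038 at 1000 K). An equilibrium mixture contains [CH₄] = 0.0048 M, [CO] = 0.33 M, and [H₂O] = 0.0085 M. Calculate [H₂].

At equilibrium, Kc = [CO]·[H₂]³ / ([CH₄]·[H₂O]) = 0.0038.
(0.33)·([H₂])³ / ((0.0048)·(0.0085)) = 0.0038
[H₂]³ = 4.70×10⁻⁷ ⇒ [H₂] = 0.0078 M

[H₂] = 0.0078 M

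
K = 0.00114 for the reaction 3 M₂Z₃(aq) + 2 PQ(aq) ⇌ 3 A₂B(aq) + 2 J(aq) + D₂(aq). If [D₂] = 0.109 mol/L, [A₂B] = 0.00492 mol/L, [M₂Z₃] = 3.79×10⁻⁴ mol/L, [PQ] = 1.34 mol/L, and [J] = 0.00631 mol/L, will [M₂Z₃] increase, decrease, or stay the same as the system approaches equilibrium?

Q = [A₂B]³·[J]²·[D₂] / ([M₂Z₃]³·[PQ]²) = (0.00492)³·(0.00631)²·(0.109) / ((3.79×10⁻⁴)³·(1.34)²) = 0.00529
Q = 0.00529 > K = 0.00114: net reverse reaction.
M₂Z₃ is a reactant, so it increases.

increase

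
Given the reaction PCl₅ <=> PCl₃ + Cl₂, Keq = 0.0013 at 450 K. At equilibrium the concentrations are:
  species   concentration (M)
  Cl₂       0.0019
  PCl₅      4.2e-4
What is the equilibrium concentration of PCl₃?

At equilibrium, Keq = [PCl₃]·[Cl₂] / [PCl₅] = 0.0013.
([PCl₃])·(0.0019) / (4.2e-4) = 0.0013
[PCl₃] = 2.87e-4 = 2.9e-4 M

[PCl₃] = 2.9e-4 M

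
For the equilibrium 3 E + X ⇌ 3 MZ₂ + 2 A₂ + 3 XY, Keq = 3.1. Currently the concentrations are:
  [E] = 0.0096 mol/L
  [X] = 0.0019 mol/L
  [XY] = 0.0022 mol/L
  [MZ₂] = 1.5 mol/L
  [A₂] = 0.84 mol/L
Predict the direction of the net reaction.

in the reverse direction

Q = [MZ₂]³·[A₂]²·[XY]³ / ([E]³·[X]) = (1.5)³·(0.84)²·(0.0022)³ / ((0.0096)³·(0.0019)) = 15
Q = 15 > Keq = 3.1, so the reverse reaction proceeds.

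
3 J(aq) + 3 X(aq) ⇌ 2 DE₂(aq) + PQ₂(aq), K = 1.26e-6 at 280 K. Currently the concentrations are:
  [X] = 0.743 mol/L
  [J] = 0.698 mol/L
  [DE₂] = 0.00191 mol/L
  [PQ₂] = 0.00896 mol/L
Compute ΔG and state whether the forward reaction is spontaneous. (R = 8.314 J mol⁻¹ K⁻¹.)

ΔG = -3.92 kJ/mol; the forward reaction is spontaneous

Q = [DE₂]²·[PQ₂] / ([J]³·[X]³) = (0.00191)²·(0.00896) / ((0.698)³·(0.743)³) = 2.34e-7
ΔG = RT ln(Q/K) = (8.314 J mol⁻¹ K⁻¹)(280 K) × ln(2.34e-7/1.26e-6)
   = (2.328 kJ/mol)(-1.684) = -3.92 kJ/mol
ΔG < 0, so the forward reaction is spontaneous (proceeds forward).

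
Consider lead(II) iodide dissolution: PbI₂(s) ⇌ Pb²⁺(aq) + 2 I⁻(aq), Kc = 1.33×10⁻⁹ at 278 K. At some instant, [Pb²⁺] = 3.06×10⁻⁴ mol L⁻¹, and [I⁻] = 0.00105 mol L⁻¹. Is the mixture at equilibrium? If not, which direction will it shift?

(PbI₂ is a pure solid — omitted from Qc.)
Qc = [Pb²⁺]·[I⁻]² = (3.06×10⁻⁴)·(0.00105)² = 3.37×10⁻¹⁰
Qc = 3.37×10⁻¹⁰ < Kc = 1.33×10⁻⁹: net forward reaction.

no; Q < K, reaction proceeds forward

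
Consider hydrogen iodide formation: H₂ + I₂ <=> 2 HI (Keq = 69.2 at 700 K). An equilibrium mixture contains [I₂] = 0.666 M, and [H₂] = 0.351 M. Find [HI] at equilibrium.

[HI] = 4.02 M

At equilibrium, Keq = [HI]² / ([H₂]·[I₂]) = 69.2.
([HI])² / ((0.351)·(0.666)) = 69.2
[HI]² = 16.2 ⇒ [HI] = 4.02 M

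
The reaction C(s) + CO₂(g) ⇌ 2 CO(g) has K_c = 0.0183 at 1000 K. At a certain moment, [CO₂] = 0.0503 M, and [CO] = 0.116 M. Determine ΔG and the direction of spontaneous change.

(C is a pure solid — omitted from Q_c.)
Q_c = [CO]² / [CO₂] = (0.116)² / (0.0503) = 0.268
ΔG = RT ln(Q_c/K_c) = (8.314 J mol⁻¹ K⁻¹)(1000 K) × ln(0.268/0.0183)
   = (8.314 kJ/mol)(2.684) = 22.3 kJ/mol
ΔG > 0, so the forward reaction is non-spontaneous (proceeds in reverse).

ΔG = 22.3 kJ/mol; the forward reaction is non-spontaneous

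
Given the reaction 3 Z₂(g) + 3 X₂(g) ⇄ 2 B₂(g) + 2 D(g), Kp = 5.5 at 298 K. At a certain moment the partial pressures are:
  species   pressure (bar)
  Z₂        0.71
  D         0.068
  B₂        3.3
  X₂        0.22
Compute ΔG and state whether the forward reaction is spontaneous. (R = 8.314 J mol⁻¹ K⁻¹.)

ΔG = 2.17 kJ/mol; the forward reaction is non-spontaneous

Qp = P(B₂)²·P(D)² / (P(Z₂)³·P(X₂)³) = (3.3)²·(0.068)² / ((0.71)³·(0.22)³) = 13.2
ΔG = RT ln(Qp/Kp) = (8.314 J mol⁻¹ K⁻¹)(298 K) × ln(13.2/5.5)
   = (2.478 kJ/mol)(0.8755) = 2.17 kJ/mol
ΔG > 0, so the forward reaction is non-spontaneous (proceeds in reverse).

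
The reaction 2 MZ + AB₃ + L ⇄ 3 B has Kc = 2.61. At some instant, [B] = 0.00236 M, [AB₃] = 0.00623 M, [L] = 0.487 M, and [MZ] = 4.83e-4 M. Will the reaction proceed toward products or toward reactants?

toward reactants

Qc = [B]³ / ([MZ]²·[AB₃]·[L]) = (0.00236)³ / ((4.83e-4)²·(0.00623)·(0.487)) = 18.6
Qc = 18.6 > Kc = 2.61, so the reverse reaction proceeds.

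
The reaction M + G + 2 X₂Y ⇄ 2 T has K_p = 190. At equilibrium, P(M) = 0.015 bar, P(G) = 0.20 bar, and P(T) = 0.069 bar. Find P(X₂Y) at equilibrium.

At equilibrium, K_p = P(T)² / (P(M)·P(G)·P(X₂Y)²) = 190.
(0.069)² / ((0.015)·(0.20)·(P(X₂Y))²) = 190
P(X₂Y)² = 0.00835 ⇒ P(X₂Y) = 0.091 bar

P(X₂Y) = 0.091 bar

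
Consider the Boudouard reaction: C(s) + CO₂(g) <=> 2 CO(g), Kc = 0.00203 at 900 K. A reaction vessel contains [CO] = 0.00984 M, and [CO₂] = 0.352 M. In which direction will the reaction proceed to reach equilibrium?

(C is a pure solid — omitted from Qc.)
Qc = [CO]² / [CO₂] = (0.00984)² / (0.352) = 2.75×10⁻⁴
Qc = 2.75×10⁻⁴ < Kc = 0.00203, so the forward reaction proceeds.

forward (toward products)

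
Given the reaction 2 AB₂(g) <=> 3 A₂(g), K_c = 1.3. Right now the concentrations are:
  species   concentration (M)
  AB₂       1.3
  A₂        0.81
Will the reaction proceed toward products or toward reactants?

Q_c = [A₂]³ / [AB₂]² = (0.81)³ / (1.3)² = 0.31
Q_c = 0.31 < K_c = 1.3, so the forward reaction proceeds.

toward products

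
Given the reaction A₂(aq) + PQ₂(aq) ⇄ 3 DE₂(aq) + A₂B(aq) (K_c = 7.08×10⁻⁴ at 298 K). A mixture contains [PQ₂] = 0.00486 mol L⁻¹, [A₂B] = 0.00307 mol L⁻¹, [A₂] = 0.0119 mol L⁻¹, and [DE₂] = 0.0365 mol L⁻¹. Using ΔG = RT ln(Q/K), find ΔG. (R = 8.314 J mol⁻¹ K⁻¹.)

ΔG = 3.20 kJ/mol

Q_c = [DE₂]³·[A₂B] / ([A₂]·[PQ₂]) = (0.0365)³·(0.00307) / ((0.0119)·(0.00486)) = 0.00258
ΔG = RT ln(Q_c/K_c) = (8.314 J mol⁻¹ K⁻¹)(298 K) × ln(0.00258/7.08×10⁻⁴)
   = (2.478 kJ/mol)(1.293) = 3.20 kJ/mol
ΔG > 0, so the forward reaction is non-spontaneous (proceeds in reverse).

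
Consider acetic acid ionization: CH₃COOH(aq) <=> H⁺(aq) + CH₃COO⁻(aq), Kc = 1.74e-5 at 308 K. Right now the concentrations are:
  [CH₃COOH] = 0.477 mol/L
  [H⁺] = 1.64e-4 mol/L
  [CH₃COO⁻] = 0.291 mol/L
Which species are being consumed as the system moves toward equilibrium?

Qc = [H⁺]·[CH₃COO⁻] / [CH₃COOH] = (1.64e-4)·(0.291) / (0.477) = 1.00e-4
Qc = 1.00e-4 > Kc = 1.74e-5: net reverse reaction.

H⁺, CH₃COO⁻ (products)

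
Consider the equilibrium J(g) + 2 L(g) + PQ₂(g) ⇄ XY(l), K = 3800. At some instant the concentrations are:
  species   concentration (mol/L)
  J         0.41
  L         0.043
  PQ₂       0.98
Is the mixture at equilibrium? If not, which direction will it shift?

no; Q < K, reaction proceeds forward

(XY is a pure liquid — omitted from Q.)
Q = 1 / ([J]·[L]²·[PQ₂]) = 1 / ((0.41)·(0.043)²·(0.98)) = 1300
Q = 1300 < K = 3800: net forward reaction.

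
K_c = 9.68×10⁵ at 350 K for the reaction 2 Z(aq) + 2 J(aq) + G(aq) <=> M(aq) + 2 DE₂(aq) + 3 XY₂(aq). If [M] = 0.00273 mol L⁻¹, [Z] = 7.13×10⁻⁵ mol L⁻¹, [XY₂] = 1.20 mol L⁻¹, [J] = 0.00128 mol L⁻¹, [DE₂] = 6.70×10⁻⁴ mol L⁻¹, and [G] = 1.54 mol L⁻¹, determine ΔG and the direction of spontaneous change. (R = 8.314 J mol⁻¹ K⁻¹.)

Q_c = [M]·[DE₂]²·[XY₂]³ / ([Z]²·[J]²·[G]) = (0.00273)·(6.70×10⁻⁴)²·(1.20)³ / ((7.13×10⁻⁵)²·(0.00128)²·(1.54)) = 1.65×10⁵
ΔG = RT ln(Q_c/K_c) = (8.314 J mol⁻¹ K⁻¹)(350 K) × ln(1.65×10⁵/9.68×10⁵)
   = (2.910 kJ/mol)(-1.769) = -5.15 kJ/mol
ΔG < 0, so the forward reaction is spontaneous (proceeds forward).

ΔG = -5.15 kJ/mol; the forward reaction is spontaneous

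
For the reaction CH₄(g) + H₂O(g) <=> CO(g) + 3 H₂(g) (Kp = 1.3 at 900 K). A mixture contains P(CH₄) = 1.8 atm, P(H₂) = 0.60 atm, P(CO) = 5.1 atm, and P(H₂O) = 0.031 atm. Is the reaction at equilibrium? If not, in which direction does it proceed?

Qp = P(CO)·P(H₂)³ / (P(CH₄)·P(H₂O)) = (5.1)·(0.60)³ / ((1.8)·(0.031)) = 20
Qp = 20 > Kp = 1.3, so the reverse reaction proceeds.

toward reactants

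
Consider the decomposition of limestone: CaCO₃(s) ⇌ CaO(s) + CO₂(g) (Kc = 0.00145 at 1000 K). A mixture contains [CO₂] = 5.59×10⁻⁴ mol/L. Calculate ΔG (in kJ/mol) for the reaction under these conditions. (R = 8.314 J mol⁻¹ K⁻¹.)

(CaCO₃, CaO are pure solids — omitted from Qc.)
Qc = [CO₂] = 5.59×10⁻⁴
ΔG = RT ln(Qc/Kc) = (8.314 J mol⁻¹ K⁻¹)(1000 K) × ln(5.59×10⁻⁴/0.00145)
   = (8.314 kJ/mol)(-0.9532) = -7.92 kJ/mol
ΔG < 0, so the forward reaction is spontaneous (proceeds forward).

ΔG = -7.92 kJ/mol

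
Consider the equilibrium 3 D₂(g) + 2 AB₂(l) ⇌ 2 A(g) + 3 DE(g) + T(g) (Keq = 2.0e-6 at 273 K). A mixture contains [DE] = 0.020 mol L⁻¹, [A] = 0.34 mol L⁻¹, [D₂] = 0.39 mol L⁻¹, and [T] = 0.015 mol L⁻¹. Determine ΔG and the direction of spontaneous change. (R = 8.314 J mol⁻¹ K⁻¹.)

(AB₂ is a pure liquid — omitted from Q.)
Q = [A]²·[DE]³·[T] / [D₂]³ = (0.34)²·(0.020)³·(0.015) / (0.39)³ = 2.34e-7
ΔG = RT ln(Q/Keq) = (8.314 J mol⁻¹ K⁻¹)(273 K) × ln(2.34e-7/2.0e-6)
   = (2.270 kJ/mol)(-2.146) = -4.87 kJ/mol
ΔG < 0, so the forward reaction is spontaneous (proceeds forward).

ΔG = -4.87 kJ/mol; the forward reaction is spontaneous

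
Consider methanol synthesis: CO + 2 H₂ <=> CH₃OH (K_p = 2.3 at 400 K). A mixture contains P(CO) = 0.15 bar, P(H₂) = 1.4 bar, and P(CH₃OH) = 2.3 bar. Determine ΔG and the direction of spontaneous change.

Q_p = P(CH₃OH) / (P(CO)·P(H₂)²) = (2.3) / ((0.15)·(1.4)²) = 7.82
ΔG = RT ln(Q_p/K_p) = (8.314 J mol⁻¹ K⁻¹)(400 K) × ln(7.82/2.3)
   = (3.326 kJ/mol)(1.224) = 4.07 kJ/mol
ΔG > 0, so the forward reaction is non-spontaneous (proceeds in reverse).

ΔG = 4.07 kJ/mol; the forward reaction is non-spontaneous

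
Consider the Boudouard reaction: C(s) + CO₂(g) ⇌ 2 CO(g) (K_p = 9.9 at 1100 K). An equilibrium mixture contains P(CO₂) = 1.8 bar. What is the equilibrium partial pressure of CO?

(C is a pure solid — omitted from K_p.)
At equilibrium, K_p = P(CO)² / P(CO₂) = 9.9.
(P(CO))² / (1.8) = 9.9
P(CO)² = 17.8 ⇒ P(CO) = 4.2 bar

P(CO) = 4.2 bar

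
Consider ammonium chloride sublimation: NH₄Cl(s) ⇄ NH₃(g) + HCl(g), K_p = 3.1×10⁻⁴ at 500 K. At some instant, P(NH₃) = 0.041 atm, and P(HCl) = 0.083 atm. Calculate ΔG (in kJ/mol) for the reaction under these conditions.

(NH₄Cl is a pure solid — omitted from Q_p.)
Q_p = P(NH₃)·P(HCl) = (0.041)·(0.083) = 0.00340
ΔG = RT ln(Q_p/K_p) = (8.314 J mol⁻¹ K⁻¹)(500 K) × ln(0.00340/3.1×10⁻⁴)
   = (4.157 kJ/mol)(2.395) = 9.96 kJ/mol
ΔG > 0, so the forward reaction is non-spontaneous (proceeds in reverse).

ΔG = 9.96 kJ/mol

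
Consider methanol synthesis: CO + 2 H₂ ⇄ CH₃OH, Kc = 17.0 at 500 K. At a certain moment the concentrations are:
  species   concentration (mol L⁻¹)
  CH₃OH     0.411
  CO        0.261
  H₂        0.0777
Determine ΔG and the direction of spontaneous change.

Qc = [CH₃OH] / ([CO]·[H₂]²) = (0.411) / ((0.261)·(0.0777)²) = 261
ΔG = RT ln(Qc/Kc) = (8.314 J mol⁻¹ K⁻¹)(500 K) × ln(261/17.0)
   = (4.157 kJ/mol)(2.731) = 11.4 kJ/mol
ΔG > 0, so the forward reaction is non-spontaneous (proceeds in reverse).

ΔG = 11.4 kJ/mol; the forward reaction is non-spontaneous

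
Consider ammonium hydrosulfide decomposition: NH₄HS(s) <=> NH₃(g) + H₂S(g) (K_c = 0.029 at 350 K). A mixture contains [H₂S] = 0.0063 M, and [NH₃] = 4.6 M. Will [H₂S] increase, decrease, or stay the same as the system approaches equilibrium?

stay the same

(NH₄HS is a pure solid — omitted from Q_c.)
Q_c = [NH₃]·[H₂S] = (4.6)·(0.0063) = 0.029
Q_c = 0.029 = K_c; the system is at equilibrium.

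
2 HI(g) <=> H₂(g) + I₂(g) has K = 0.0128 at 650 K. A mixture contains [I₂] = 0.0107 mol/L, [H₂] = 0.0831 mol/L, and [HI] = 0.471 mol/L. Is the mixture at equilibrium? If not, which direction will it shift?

Q = [H₂]·[I₂] / [HI]² = (0.0831)·(0.0107) / (0.471)² = 0.00401
Q = 0.00401 < K = 0.0128: net forward reaction.

no; Q < K, reaction proceeds forward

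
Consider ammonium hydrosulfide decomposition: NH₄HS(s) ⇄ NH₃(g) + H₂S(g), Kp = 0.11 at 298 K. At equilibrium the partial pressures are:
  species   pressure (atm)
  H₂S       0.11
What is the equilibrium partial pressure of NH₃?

P(NH₃) = 1.0 atm

(NH₄HS is a pure solid — omitted from Kp.)
At equilibrium, Kp = P(NH₃)·P(H₂S) = 0.11.
(P(NH₃))·(0.11) = 0.11
P(NH₃) = 1.00 = 1.0 atm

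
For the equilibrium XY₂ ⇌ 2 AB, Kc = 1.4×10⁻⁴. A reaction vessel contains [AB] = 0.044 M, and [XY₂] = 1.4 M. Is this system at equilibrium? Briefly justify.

Qc = [AB]² / [XY₂] = (0.044)² / (1.4) = 0.0014
Qc = 0.0014 > Kc = 1.4×10⁻⁴: net reverse reaction.

no; Q > K, reaction proceeds in reverse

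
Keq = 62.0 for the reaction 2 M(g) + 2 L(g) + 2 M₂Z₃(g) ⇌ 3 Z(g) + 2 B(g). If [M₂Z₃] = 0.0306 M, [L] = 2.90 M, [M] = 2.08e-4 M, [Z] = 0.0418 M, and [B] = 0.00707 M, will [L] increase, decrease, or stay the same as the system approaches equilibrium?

Q = [Z]³·[B]² / ([M]²·[L]²·[M₂Z₃]²) = (0.0418)³·(0.00707)² / ((2.08e-4)²·(2.90)²·(0.0306)²) = 10.7
Q = 10.7 < Keq = 62.0: net forward reaction.
L is a reactant, so it decreases.

decrease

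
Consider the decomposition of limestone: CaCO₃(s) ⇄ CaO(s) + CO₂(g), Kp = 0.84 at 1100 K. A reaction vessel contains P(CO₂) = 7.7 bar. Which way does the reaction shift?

reverse (toward reactants)

(CaCO₃, CaO are pure solids — omitted from Qp.)
Qp = P(CO₂) = 7.7
Qp = 7.7 > Kp = 0.84, so the reverse reaction proceeds.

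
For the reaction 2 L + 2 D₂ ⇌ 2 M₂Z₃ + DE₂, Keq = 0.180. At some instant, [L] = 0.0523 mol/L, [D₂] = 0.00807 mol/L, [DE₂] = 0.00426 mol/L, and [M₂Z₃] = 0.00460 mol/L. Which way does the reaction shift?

Q = [M₂Z₃]²·[DE₂] / ([L]²·[D₂]²) = (0.00460)²·(0.00426) / ((0.0523)²·(0.00807)²) = 0.506
Q = 0.506 > Keq = 0.180, so the reverse reaction proceeds.

toward reactants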